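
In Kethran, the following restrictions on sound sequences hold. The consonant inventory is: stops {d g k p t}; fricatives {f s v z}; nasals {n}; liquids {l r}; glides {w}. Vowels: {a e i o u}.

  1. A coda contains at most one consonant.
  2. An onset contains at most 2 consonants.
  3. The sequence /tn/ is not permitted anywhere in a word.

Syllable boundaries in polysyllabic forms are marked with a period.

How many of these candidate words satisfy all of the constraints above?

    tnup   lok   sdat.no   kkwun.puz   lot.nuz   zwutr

1

tnup — violates constraint 3: contains banned sequence /tn/ → phonotactically illegal
lok — σ1 onset /l/, coda /k/ ok → phonotactically legal
sdat.no — violates constraint 3: contains banned sequence /tn/ → phonotactically illegal
kkwun.puz — violates constraint 2: syllable 1 onset /kkw/ has 3 consonants (> 2) → phonotactically illegal
lot.nuz — violates constraint 3: contains banned sequence /tn/ → phonotactically illegal
zwutr — violates constraint 1: syllable 1 coda /tr/ has 2 consonants (> 1) → phonotactically illegal
Phonotactically legal: lok → 1.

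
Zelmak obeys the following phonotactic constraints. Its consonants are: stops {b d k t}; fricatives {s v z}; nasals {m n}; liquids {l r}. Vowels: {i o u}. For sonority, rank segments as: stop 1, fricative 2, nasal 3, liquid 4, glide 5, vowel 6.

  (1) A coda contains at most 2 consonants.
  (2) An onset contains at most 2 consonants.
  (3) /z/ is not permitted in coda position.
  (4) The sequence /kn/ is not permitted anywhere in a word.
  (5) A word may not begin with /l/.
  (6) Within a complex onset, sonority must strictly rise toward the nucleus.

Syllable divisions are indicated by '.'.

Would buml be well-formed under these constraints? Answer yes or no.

yes

buml — σ1 onset /b/, coda /ml/ (2C) ok → well-formed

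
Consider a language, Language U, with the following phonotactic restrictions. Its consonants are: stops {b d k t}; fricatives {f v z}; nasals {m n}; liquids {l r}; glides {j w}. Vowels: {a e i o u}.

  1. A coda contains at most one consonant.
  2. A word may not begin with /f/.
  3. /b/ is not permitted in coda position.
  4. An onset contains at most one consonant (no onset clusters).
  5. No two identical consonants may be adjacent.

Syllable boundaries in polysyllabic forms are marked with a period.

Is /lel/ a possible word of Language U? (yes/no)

yes

/lel/ — σ1 onset /l/, coda /l/ ok → permitted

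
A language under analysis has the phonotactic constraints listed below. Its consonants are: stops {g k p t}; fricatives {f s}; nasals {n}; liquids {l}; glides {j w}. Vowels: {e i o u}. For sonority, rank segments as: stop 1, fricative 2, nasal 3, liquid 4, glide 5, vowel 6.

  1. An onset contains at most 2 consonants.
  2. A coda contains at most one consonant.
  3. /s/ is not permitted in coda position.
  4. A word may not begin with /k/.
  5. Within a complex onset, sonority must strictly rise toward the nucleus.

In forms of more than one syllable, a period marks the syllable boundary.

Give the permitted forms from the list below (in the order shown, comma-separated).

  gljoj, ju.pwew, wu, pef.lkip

gljoj — violates constraint 1: syllable 1 onset /glj/ has 3 consonants (> 2) → not permitted
ju.pwew — σ1 onset /j/, coda /∅/ ok; σ2 onset /pw/ (1→5 rises), coda /w/ ok → permitted
wu — σ1 onset /w/, coda /∅/ ok → permitted
pef.lkip — violates constraint 5: syllable 2 onset /lk/: /l/ (liquid, 4) → /k/ (stop, 1) does not rise → not permitted

ju.pwew, wu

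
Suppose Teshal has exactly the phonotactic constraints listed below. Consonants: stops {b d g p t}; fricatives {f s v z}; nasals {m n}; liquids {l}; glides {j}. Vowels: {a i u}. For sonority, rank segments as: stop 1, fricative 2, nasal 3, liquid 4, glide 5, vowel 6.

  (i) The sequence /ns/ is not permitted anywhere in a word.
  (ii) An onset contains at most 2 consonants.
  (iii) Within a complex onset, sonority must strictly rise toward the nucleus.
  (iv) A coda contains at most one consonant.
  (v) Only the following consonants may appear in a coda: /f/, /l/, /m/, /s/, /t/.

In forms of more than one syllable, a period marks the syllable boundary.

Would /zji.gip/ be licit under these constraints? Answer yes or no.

/zji.gip/ — violates constraint (v): syllable 2 coda contains /p/, which is not a licensed coda consonant → illicit

no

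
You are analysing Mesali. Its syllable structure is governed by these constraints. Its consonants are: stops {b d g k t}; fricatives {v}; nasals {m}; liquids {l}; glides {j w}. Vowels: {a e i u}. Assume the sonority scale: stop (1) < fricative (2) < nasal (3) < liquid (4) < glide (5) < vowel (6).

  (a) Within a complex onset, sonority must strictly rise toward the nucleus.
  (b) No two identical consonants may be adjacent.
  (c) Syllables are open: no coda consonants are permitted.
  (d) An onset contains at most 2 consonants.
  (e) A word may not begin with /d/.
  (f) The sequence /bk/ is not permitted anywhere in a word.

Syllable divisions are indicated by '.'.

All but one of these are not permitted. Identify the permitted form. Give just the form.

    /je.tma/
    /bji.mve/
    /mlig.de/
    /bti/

/je.tma/ — σ1 onset /j/, coda /∅/ ok; σ2 onset /tm/ (1→3 rises), coda /∅/ ok → permitted
/bji.mve/ — violates constraint (a): syllable 2 onset /mv/: /m/ (nasal, 3) → /v/ (fricative, 2) does not rise → not permitted
/mlig.de/ — violates constraint (c): syllable 1 coda /g/ has 1 consonant (> 0) → not permitted
/bti/ — violates constraint (a): syllable 1 onset /bt/: /b/ (stop, 1) → /t/ (stop, 1) does not rise → not permitted

/je.tma/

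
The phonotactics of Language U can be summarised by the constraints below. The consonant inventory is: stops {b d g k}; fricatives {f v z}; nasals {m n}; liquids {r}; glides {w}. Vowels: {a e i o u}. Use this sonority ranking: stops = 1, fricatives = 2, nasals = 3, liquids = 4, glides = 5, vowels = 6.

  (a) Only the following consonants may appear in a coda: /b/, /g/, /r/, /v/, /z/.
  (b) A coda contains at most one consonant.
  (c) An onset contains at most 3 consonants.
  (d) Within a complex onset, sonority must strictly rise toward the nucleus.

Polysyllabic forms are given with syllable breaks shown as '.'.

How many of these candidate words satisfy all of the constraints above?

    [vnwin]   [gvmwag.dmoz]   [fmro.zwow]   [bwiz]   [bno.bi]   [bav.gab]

[vnwin] — violates constraint (a): syllable 1 coda contains /n/, which is not a licensed coda consonant → phonotactically illegal
[gvmwag.dmoz] — violates constraint (c): syllable 1 onset /gvmw/ has 4 consonants (> 3) → phonotactically illegal
[fmro.zwow] — violates constraint (a): syllable 2 coda contains /w/, which is not a licensed coda consonant → phonotactically illegal
[bwiz] — σ1 onset /bw/ (1→5 rises), coda /z/ ok → phonotactically legal
[bno.bi] — σ1 onset /bn/ (1→3 rises), coda /∅/ ok; σ2 onset /b/, coda /∅/ ok → phonotactically legal
[bav.gab] — σ1 onset /b/, coda /v/ ok; σ2 onset /g/, coda /b/ ok → phonotactically legal
Phonotactically legal: [bwiz], [bno.bi], [bav.gab] → 3.

3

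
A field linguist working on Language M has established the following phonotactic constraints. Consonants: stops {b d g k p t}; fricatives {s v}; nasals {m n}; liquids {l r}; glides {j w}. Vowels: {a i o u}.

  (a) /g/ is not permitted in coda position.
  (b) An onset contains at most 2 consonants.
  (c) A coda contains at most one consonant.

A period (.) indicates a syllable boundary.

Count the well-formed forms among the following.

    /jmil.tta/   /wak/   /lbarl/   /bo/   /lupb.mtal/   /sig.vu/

/jmil.tta/ — σ1 onset /jm/ (2C), coda /l/ ok; σ2 onset /tt/ (2C), coda /∅/ ok → well-formed
/wak/ — σ1 onset /w/, coda /k/ ok → well-formed
/lbarl/ — violates constraint (c): syllable 1 coda /rl/ has 2 consonants (> 1) → ill-formed
/bo/ — σ1 onset /b/, coda /∅/ ok → well-formed
/lupb.mtal/ — violates constraint (c): syllable 1 coda /pb/ has 2 consonants (> 1) → ill-formed
/sig.vu/ — violates constraint (a): syllable 1 coda contains /g/ → ill-formed
Well-formed: /jmil.tta/, /wak/, /bo/ → 3.

3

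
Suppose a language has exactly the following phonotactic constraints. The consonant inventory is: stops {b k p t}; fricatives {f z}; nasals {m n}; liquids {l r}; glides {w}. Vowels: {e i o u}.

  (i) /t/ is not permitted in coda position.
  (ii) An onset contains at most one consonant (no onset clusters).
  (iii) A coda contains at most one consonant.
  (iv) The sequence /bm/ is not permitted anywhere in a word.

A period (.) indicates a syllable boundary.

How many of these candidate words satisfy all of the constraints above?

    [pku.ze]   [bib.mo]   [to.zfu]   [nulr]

[pku.ze] — violates constraint (ii): syllable 1 onset /pk/ has 2 consonants (> 1) → not permitted
[bib.mo] — violates constraint (iv): contains banned sequence /bm/ → not permitted
[to.zfu] — violates constraint (ii): syllable 2 onset /zf/ has 2 consonants (> 1) → not permitted
[nulr] — violates constraint (iii): syllable 1 coda /lr/ has 2 consonants (> 1) → not permitted
No form is permitted → 0.

0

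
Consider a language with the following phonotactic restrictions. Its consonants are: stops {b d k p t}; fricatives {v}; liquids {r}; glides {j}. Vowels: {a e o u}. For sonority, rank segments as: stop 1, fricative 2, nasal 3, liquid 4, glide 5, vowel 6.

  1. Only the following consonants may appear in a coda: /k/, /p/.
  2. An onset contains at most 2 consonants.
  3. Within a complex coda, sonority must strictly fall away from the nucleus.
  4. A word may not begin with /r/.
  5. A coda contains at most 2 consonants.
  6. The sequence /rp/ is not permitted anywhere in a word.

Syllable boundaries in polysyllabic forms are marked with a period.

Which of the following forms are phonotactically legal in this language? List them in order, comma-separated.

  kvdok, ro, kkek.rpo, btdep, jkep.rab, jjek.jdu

jjek.jdu

kvdok — violates constraint 2: syllable 1 onset /kvd/ has 3 consonants (> 2) → phonotactically illegal
ro — violates constraint 4: word begins with /r/ → phonotactically illegal
kkek.rpo — violates constraint 6: contains banned sequence /rp/ → phonotactically illegal
btdep — violates constraint 2: syllable 1 onset /btd/ has 3 consonants (> 2) → phonotactically illegal
jkep.rab — violates constraint 1: syllable 2 coda contains /b/, which is not a licensed coda consonant → phonotactically illegal
jjek.jdu — σ1 onset /jj/ (2C), coda /k/ ok; σ2 onset /jd/ (2C), coda /∅/ ok → phonotactically legal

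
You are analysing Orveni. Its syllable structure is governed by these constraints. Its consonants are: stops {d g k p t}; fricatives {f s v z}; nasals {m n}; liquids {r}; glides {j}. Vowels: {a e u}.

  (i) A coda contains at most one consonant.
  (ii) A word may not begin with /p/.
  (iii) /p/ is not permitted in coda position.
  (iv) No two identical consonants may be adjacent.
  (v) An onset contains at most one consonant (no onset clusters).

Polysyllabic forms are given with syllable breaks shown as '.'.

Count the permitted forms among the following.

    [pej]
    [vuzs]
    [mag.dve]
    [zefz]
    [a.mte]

[pej] — violates constraint (ii): word begins with /p/ → not permitted
[vuzs] — violates constraint (i): syllable 1 coda /zs/ has 2 consonants (> 1) → not permitted
[mag.dve] — violates constraint (v): syllable 2 onset /dv/ has 2 consonants (> 1) → not permitted
[zefz] — violates constraint (i): syllable 1 coda /fz/ has 2 consonants (> 1) → not permitted
[a.mte] — violates constraint (v): syllable 2 onset /mt/ has 2 consonants (> 1) → not permitted
No form is permitted → 0.

0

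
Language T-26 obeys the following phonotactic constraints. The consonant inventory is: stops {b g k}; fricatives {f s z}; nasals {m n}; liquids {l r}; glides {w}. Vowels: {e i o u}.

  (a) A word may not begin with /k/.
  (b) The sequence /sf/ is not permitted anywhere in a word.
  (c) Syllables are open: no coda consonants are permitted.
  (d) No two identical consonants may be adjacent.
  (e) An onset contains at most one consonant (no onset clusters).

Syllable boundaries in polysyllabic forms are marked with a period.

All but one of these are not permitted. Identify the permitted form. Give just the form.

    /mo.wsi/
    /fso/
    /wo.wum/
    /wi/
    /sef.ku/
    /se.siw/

/mo.wsi/ — violates constraint (e): syllable 2 onset /ws/ has 2 consonants (> 1) → not permitted
/fso/ — violates constraint (e): syllable 1 onset /fs/ has 2 consonants (> 1) → not permitted
/wo.wum/ — violates constraint (c): syllable 2 coda /m/ has 1 consonant (> 0) → not permitted
/wi/ — σ1 onset /w/, coda /∅/ ok → permitted
/sef.ku/ — violates constraint (c): syllable 1 coda /f/ has 1 consonant (> 0) → not permitted
/se.siw/ — violates constraint (c): syllable 2 coda /w/ has 1 consonant (> 0) → not permitted

/wi/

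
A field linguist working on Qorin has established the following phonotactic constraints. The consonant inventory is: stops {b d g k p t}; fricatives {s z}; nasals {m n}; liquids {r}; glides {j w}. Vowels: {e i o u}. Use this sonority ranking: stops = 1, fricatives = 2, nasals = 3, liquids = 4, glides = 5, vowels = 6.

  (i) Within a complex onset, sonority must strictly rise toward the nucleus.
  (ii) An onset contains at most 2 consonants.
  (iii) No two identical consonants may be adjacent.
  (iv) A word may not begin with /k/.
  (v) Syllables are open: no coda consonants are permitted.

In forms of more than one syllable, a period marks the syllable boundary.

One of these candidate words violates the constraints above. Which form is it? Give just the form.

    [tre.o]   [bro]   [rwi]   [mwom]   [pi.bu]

[tre.o] — σ1 onset /tr/ (1→4 rises), coda /∅/ ok; σ2 onset /∅/, coda /∅/ ok → permitted
[bro] — σ1 onset /br/ (1→4 rises), coda /∅/ ok → permitted
[rwi] — σ1 onset /rw/ (4→5 rises), coda /∅/ ok → permitted
[mwom] — violates constraint (v): syllable 1 coda /m/ has 1 consonant (> 0) → not permitted
[pi.bu] — σ1 onset /p/, coda /∅/ ok; σ2 onset /b/, coda /∅/ ok → permitted

[mwom]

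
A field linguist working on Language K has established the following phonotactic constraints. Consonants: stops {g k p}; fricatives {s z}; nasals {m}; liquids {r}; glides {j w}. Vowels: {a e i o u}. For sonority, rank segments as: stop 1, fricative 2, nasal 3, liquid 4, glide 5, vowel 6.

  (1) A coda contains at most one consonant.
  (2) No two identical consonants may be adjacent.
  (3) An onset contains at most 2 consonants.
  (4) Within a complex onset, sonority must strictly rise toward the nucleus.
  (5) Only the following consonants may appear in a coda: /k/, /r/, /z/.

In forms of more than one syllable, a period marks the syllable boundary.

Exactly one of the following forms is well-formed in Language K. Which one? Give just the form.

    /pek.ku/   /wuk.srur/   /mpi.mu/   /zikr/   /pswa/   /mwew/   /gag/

/wuk.srur/

/pek.ku/ — violates constraint 2: adjacent identical consonants /kk/ → ill-formed
/wuk.srur/ — σ1 onset /w/, coda /k/ ok; σ2 onset /sr/ (2→4 rises), coda /r/ ok → well-formed
/mpi.mu/ — violates constraint 4: syllable 1 onset /mp/: /m/ (nasal, 3) → /p/ (stop, 1) does not rise → ill-formed
/zikr/ — violates constraint 1: syllable 1 coda /kr/ has 2 consonants (> 1) → ill-formed
/pswa/ — violates constraint 3: syllable 1 onset /psw/ has 3 consonants (> 2) → ill-formed
/mwew/ — violates constraint 5: syllable 1 coda contains /w/, which is not a licensed coda consonant → ill-formed
/gag/ — violates constraint 5: syllable 1 coda contains /g/, which is not a licensed coda consonant → ill-formed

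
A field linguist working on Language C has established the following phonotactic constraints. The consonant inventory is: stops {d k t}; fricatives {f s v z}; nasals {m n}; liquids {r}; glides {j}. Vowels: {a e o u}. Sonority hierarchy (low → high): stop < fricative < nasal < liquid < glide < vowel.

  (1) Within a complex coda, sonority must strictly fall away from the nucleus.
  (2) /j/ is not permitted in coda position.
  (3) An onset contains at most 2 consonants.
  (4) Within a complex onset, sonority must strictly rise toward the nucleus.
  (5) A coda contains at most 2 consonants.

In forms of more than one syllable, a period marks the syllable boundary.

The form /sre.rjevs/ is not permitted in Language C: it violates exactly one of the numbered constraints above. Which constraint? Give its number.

/sre.rjevs/: syllable 2 coda /vs/: /v/ (fricative, 2) → /s/ (fricative, 2) does not fall.
This is a violation of constraint 1: "Within a complex coda, sonority must strictly fall away from the nucleus."
The remaining constraints (2, 3, 4, 5) are satisfied.

1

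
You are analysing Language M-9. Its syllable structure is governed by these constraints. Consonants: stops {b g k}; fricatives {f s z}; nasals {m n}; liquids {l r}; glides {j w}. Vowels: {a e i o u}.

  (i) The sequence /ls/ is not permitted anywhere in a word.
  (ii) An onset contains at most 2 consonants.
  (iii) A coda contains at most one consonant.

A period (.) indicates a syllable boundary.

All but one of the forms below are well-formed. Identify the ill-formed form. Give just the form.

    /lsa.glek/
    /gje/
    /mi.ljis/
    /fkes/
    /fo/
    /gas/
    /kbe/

/lsa.glek/ — violates constraint (i): contains banned sequence /ls/ → ill-formed
/gje/ — σ1 onset /gj/ (2C), coda /∅/ ok → well-formed
/mi.ljis/ — σ1 onset /m/, coda /∅/ ok; σ2 onset /lj/ (2C), coda /s/ ok → well-formed
/fkes/ — σ1 onset /fk/ (2C), coda /s/ ok → well-formed
/fo/ — σ1 onset /f/, coda /∅/ ok → well-formed
/gas/ — σ1 onset /g/, coda /s/ ok → well-formed
/kbe/ — σ1 onset /kb/ (2C), coda /∅/ ok → well-formed

/lsa.glek/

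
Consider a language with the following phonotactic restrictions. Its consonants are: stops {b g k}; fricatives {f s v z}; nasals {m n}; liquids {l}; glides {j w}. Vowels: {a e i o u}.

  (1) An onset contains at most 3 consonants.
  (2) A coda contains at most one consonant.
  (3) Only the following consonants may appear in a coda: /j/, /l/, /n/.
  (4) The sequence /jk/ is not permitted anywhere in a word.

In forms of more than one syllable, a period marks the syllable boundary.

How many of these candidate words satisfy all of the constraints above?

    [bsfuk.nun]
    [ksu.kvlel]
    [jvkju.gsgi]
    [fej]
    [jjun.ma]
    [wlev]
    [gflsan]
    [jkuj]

3

[bsfuk.nun] — violates constraint 3: syllable 1 coda contains /k/, which is not a licensed coda consonant → phonotactically illegal
[ksu.kvlel] — σ1 onset /ks/ (2C), coda /∅/ ok; σ2 onset /kvl/ (3C), coda /l/ ok → phonotactically legal
[jvkju.gsgi] — violates constraint 1: syllable 1 onset /jvkj/ has 4 consonants (> 3) → phonotactically illegal
[fej] — σ1 onset /f/, coda /j/ ok → phonotactically legal
[jjun.ma] — σ1 onset /jj/ (2C), coda /n/ ok; σ2 onset /m/, coda /∅/ ok → phonotactically legal
[wlev] — violates constraint 3: syllable 1 coda contains /v/, which is not a licensed coda consonant → phonotactically illegal
[gflsan] — violates constraint 1: syllable 1 onset /gfls/ has 4 consonants (> 3) → phonotactically illegal
[jkuj] — violates constraint 4: contains banned sequence /jk/ → phonotactically illegal
Phonotactically legal: [ksu.kvlel], [fej], [jjun.ma] → 3.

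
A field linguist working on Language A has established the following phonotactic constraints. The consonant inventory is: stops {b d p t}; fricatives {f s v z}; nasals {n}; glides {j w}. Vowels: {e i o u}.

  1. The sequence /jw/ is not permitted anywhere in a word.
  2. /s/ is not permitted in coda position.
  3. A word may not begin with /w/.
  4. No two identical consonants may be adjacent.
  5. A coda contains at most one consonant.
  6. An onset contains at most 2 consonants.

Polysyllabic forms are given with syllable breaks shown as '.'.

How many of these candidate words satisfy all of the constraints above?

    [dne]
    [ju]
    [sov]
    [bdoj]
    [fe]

[dne] — σ1 onset /dn/ (2C), coda /∅/ ok → permitted
[ju] — σ1 onset /j/, coda /∅/ ok → permitted
[sov] — σ1 onset /s/, coda /v/ ok → permitted
[bdoj] — σ1 onset /bd/ (2C), coda /j/ ok → permitted
[fe] — σ1 onset /f/, coda /∅/ ok → permitted
Permitted: [dne], [ju], [sov], [bdoj], [fe] → 5.

5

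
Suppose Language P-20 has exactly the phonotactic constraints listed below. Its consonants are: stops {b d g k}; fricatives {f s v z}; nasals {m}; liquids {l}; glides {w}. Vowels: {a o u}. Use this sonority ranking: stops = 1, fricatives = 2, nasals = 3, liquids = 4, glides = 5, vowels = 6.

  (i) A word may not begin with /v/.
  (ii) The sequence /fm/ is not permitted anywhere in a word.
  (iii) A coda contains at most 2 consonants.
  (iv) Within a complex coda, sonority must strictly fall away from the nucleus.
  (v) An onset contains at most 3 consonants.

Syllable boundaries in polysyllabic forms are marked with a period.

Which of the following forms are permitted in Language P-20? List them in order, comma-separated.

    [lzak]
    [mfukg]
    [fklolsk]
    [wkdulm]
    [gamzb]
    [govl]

[lzak], [wkdulm]

[lzak] — σ1 onset /lz/ (2C), coda /k/ ok → permitted
[mfukg] — violates constraint (iv): syllable 1 coda /kg/: /k/ (stop, 1) → /g/ (stop, 1) does not fall → not permitted
[fklolsk] — violates constraint (iii): syllable 1 coda /lsk/ has 3 consonants (> 2) → not permitted
[wkdulm] — σ1 onset /wkd/ (3C), coda /lm/ (4→3 falls) ok → permitted
[gamzb] — violates constraint (iii): syllable 1 coda /mzb/ has 3 consonants (> 2) → not permitted
[govl] — violates constraint (iv): syllable 1 coda /vl/: /v/ (fricative, 2) → /l/ (liquid, 4) does not fall → not permitted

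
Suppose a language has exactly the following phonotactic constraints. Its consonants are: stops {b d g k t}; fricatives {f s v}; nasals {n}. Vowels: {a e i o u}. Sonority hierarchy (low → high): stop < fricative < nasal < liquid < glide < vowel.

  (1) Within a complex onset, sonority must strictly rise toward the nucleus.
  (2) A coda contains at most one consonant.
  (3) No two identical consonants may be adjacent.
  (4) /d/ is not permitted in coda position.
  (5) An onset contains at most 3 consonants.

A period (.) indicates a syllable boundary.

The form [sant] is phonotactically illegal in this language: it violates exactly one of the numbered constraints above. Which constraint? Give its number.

[sant]: syllable 1 coda /nt/ has 2 consonants (> 1).
This is a violation of constraint 2: "A coda contains at most one consonant."
The remaining constraints (1, 3, 4, 5) are satisfied.

2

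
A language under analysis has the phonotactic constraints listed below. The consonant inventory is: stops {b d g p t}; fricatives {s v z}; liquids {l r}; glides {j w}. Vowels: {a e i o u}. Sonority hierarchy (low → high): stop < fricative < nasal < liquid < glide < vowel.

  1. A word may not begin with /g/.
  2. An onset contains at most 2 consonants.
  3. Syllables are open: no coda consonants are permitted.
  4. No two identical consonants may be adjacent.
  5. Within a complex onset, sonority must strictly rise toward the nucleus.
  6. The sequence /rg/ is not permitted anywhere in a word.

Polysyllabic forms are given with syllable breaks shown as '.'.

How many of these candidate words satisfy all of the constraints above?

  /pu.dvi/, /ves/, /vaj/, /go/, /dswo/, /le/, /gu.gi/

2

/pu.dvi/ — σ1 onset /p/, coda /∅/ ok; σ2 onset /dv/ (1→2 rises), coda /∅/ ok → phonotactically legal
/ves/ — violates constraint 3: syllable 1 coda /s/ has 1 consonant (> 0) → phonotactically illegal
/vaj/ — violates constraint 3: syllable 1 coda /j/ has 1 consonant (> 0) → phonotactically illegal
/go/ — violates constraint 1: word begins with /g/ → phonotactically illegal
/dswo/ — violates constraint 2: syllable 1 onset /dsw/ has 3 consonants (> 2) → phonotactically illegal
/le/ — σ1 onset /l/, coda /∅/ ok → phonotactically legal
/gu.gi/ — violates constraint 1: word begins with /g/ → phonotactically illegal
Phonotactically legal: /pu.dvi/, /le/ → 2.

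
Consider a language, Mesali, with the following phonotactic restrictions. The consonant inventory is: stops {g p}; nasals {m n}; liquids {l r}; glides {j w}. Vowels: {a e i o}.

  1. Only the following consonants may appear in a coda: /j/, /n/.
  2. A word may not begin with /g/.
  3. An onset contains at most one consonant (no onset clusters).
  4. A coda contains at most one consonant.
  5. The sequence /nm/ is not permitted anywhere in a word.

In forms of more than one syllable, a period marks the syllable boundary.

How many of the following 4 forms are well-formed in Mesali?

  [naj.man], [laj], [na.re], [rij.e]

4

[naj.man] — σ1 onset /n/, coda /j/ ok; σ2 onset /m/, coda /n/ ok → well-formed
[laj] — σ1 onset /l/, coda /j/ ok → well-formed
[na.re] — σ1 onset /n/, coda /∅/ ok; σ2 onset /r/, coda /∅/ ok → well-formed
[rij.e] — σ1 onset /r/, coda /j/ ok; σ2 onset /∅/, coda /∅/ ok → well-formed
Well-formed: [naj.man], [laj], [na.re], [rij.e] → 4.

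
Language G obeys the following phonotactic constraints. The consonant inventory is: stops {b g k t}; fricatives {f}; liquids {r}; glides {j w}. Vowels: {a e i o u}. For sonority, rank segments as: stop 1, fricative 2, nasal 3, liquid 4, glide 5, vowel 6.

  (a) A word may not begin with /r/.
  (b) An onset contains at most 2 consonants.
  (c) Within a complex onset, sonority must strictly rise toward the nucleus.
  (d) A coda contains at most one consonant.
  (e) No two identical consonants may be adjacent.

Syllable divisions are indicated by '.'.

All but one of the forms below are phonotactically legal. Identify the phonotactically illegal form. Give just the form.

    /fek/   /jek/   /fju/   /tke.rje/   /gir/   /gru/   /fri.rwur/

/fek/ — σ1 onset /f/, coda /k/ ok → phonotactically legal
/jek/ — σ1 onset /j/, coda /k/ ok → phonotactically legal
/fju/ — σ1 onset /fj/ (2→5 rises), coda /∅/ ok → phonotactically legal
/tke.rje/ — violates constraint (c): syllable 1 onset /tk/: /t/ (stop, 1) → /k/ (stop, 1) does not rise → phonotactically illegal
/gir/ — σ1 onset /g/, coda /r/ ok → phonotactically legal
/gru/ — σ1 onset /gr/ (1→4 rises), coda /∅/ ok → phonotactically legal
/fri.rwur/ — σ1 onset /fr/ (2→4 rises), coda /∅/ ok; σ2 onset /rw/ (4→5 rises), coda /r/ ok → phonotactically legal

/tke.rje/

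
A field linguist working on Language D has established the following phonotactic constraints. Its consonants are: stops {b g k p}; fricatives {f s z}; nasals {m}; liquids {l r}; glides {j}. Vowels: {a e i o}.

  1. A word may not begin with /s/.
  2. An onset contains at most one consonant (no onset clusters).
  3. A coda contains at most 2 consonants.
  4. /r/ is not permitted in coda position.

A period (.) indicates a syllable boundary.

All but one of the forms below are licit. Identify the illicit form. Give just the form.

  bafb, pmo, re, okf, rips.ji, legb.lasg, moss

pmo

bafb — σ1 onset /b/, coda /fb/ (2C) ok → licit
pmo — violates constraint 2: syllable 1 onset /pm/ has 2 consonants (> 1) → illicit
re — σ1 onset /r/, coda /∅/ ok → licit
okf — σ1 onset /∅/, coda /kf/ (2C) ok → licit
rips.ji — σ1 onset /r/, coda /ps/ (2C) ok; σ2 onset /j/, coda /∅/ ok → licit
legb.lasg — σ1 onset /l/, coda /gb/ (2C) ok; σ2 onset /l/, coda /sg/ (2C) ok → licit
moss — σ1 onset /m/, coda /ss/ (2C) ok → licit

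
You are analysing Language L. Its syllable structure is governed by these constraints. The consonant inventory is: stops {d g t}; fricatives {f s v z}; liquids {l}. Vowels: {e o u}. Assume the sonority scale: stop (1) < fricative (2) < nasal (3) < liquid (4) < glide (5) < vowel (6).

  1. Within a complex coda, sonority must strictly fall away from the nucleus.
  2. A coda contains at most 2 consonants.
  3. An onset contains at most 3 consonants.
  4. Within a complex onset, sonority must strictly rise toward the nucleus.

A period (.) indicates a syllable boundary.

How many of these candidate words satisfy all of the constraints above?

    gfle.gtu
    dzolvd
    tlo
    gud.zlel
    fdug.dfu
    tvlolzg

2

gfle.gtu — violates constraint 4: syllable 2 onset /gt/: /g/ (stop, 1) → /t/ (stop, 1) does not rise → ill-formed
dzolvd — violates constraint 2: syllable 1 coda /lvd/ has 3 consonants (> 2) → ill-formed
tlo — σ1 onset /tl/ (1→4 rises), coda /∅/ ok → well-formed
gud.zlel — σ1 onset /g/, coda /d/ ok; σ2 onset /zl/ (2→4 rises), coda /l/ ok → well-formed
fdug.dfu — violates constraint 4: syllable 1 onset /fd/: /f/ (fricative, 2) → /d/ (stop, 1) does not rise → ill-formed
tvlolzg — violates constraint 2: syllable 1 coda /lzg/ has 3 consonants (> 2) → ill-formed
Well-formed: tlo, gud.zlel → 2.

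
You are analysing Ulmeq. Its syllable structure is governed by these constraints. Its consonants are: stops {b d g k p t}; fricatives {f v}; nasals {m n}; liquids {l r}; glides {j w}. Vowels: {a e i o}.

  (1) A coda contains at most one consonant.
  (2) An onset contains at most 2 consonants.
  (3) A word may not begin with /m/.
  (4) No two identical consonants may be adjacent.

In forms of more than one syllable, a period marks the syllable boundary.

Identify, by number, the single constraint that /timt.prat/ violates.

1

/timt.prat/: syllable 1 coda /mt/ has 2 consonants (> 1).
This is a violation of constraint 1: "A coda contains at most one consonant."
The remaining constraints (2, 3, 4) are satisfied.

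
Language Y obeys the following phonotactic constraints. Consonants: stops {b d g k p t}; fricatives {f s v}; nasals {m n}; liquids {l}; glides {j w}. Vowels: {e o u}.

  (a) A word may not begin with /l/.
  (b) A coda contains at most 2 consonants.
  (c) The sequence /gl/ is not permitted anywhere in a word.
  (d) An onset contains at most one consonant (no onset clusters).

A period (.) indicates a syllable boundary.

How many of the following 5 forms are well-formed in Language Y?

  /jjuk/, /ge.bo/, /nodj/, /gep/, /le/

3

/jjuk/ — violates constraint (d): syllable 1 onset /jj/ has 2 consonants (> 1) → ill-formed
/ge.bo/ — σ1 onset /g/, coda /∅/ ok; σ2 onset /b/, coda /∅/ ok → well-formed
/nodj/ — σ1 onset /n/, coda /dj/ (2C) ok → well-formed
/gep/ — σ1 onset /g/, coda /p/ ok → well-formed
/le/ — violates constraint (a): word begins with /l/ → ill-formed
Well-formed: /ge.bo/, /nodj/, /gep/ → 3.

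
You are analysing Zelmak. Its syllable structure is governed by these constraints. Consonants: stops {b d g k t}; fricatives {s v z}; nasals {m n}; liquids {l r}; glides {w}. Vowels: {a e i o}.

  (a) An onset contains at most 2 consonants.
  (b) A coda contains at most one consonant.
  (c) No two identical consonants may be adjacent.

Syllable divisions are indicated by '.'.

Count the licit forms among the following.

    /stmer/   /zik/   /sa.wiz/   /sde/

/stmer/ — violates constraint (a): syllable 1 onset /stm/ has 3 consonants (> 2) → illicit
/zik/ — σ1 onset /z/, coda /k/ ok → licit
/sa.wiz/ — σ1 onset /s/, coda /∅/ ok; σ2 onset /w/, coda /z/ ok → licit
/sde/ — σ1 onset /sd/ (2C), coda /∅/ ok → licit
Licit: /zik/, /sa.wiz/, /sde/ → 3.

3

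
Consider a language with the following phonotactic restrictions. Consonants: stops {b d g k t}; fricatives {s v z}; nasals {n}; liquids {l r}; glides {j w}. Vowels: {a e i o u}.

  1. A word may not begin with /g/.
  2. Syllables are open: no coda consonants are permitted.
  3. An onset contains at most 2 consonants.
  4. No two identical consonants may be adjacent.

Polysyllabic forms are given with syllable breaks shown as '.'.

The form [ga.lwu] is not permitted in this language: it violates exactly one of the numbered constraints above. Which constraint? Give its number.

1

[ga.lwu]: word begins with /g/.
This is a violation of constraint 1: "A word may not begin with /g/."
The remaining constraints (2, 3, 4) are satisfied.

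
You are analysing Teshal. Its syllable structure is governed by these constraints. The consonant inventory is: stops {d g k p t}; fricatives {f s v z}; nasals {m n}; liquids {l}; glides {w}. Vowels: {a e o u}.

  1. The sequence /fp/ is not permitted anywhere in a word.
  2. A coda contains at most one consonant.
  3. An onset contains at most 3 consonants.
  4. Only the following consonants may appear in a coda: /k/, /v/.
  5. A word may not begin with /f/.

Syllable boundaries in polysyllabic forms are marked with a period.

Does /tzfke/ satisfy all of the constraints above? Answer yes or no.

/tzfke/ — violates constraint 3: syllable 1 onset /tzfk/ has 4 consonants (> 3) → ill-formed

no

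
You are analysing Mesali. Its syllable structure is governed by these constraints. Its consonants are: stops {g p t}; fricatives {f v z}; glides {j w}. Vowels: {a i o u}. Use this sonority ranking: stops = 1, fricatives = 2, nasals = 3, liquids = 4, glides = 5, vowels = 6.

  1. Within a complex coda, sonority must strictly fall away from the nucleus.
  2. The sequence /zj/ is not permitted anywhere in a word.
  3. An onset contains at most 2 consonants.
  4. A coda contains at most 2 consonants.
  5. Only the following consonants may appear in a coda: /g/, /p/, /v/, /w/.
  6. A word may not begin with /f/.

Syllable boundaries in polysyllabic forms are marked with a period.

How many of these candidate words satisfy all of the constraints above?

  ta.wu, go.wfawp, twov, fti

3

ta.wu — σ1 onset /t/, coda /∅/ ok; σ2 onset /w/, coda /∅/ ok → permitted
go.wfawp — σ1 onset /g/, coda /∅/ ok; σ2 onset /wf/ (2C), coda /wp/ (5→1 falls) ok → permitted
twov — σ1 onset /tw/ (2C), coda /v/ ok → permitted
fti — violates constraint 6: word begins with /f/ → not permitted
Permitted: ta.wu, go.wfawp, twov → 3.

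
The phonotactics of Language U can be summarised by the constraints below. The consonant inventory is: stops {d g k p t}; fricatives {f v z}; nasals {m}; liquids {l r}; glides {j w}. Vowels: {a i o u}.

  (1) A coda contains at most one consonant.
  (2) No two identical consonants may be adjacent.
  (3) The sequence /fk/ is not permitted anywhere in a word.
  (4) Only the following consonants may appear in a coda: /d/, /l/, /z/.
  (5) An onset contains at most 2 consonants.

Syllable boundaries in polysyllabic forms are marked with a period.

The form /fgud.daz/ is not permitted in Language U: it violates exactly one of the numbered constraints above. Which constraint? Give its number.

/fgud.daz/: adjacent identical consonants /dd/.
This is a violation of constraint 2: "No two identical consonants may be adjacent."
The remaining constraints (1, 3, 4, 5) are satisfied.

2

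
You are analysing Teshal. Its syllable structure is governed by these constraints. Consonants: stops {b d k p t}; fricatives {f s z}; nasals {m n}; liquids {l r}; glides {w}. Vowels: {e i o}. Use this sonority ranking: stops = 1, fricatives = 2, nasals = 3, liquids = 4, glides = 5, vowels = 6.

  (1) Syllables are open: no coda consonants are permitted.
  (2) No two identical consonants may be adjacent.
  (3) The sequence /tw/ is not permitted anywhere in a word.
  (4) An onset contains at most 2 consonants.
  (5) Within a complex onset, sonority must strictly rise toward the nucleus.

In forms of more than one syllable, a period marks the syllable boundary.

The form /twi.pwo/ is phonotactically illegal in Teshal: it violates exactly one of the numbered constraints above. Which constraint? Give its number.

3

/twi.pwo/: contains banned sequence /tw/.
This is a violation of constraint 3: "The sequence /tw/ is not permitted anywhere in a word."
The remaining constraints (1, 2, 4, 5) are satisfied.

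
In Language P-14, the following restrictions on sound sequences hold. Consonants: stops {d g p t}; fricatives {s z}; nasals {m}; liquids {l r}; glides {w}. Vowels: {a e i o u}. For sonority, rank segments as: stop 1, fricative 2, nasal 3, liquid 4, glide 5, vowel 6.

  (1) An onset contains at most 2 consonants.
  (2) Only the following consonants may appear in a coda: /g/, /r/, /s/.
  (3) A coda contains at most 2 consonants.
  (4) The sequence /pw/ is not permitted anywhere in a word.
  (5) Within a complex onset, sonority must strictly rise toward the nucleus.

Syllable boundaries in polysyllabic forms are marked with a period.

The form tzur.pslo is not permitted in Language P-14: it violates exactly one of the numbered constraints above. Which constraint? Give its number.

1

tzur.pslo: syllable 2 onset /psl/ has 3 consonants (> 2).
This is a violation of constraint 1: "An onset contains at most 2 consonants."
The remaining constraints (2, 3, 4, 5) are satisfied.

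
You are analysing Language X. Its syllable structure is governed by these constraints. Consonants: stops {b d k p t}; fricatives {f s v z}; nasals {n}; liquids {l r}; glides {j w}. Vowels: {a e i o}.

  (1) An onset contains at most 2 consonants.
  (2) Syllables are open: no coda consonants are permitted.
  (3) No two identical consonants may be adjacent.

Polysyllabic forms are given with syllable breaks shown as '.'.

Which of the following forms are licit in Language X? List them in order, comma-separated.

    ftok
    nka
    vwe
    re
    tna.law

nka, vwe, re

ftok — violates constraint 2: syllable 1 coda /k/ has 1 consonant (> 0) → illicit
nka — σ1 onset /nk/ (2C), coda /∅/ ok → licit
vwe — σ1 onset /vw/ (2C), coda /∅/ ok → licit
re — σ1 onset /r/, coda /∅/ ok → licit
tna.law — violates constraint 2: syllable 2 coda /w/ has 1 consonant (> 0) → illicit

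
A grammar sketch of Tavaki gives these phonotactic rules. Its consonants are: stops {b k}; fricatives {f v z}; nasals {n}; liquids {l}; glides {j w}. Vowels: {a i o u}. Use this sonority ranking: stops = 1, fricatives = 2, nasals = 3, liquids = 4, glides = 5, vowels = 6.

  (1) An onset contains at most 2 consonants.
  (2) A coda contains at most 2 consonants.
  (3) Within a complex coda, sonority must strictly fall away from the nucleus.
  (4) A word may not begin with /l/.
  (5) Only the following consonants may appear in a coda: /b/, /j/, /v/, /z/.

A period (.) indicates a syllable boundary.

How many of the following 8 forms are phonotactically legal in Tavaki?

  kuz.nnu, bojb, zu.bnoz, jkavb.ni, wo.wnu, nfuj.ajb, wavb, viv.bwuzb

kuz.nnu — σ1 onset /k/, coda /z/ ok; σ2 onset /nn/ (2C), coda /∅/ ok → phonotactically legal
bojb — σ1 onset /b/, coda /jb/ (5→1 falls) ok → phonotactically legal
zu.bnoz — σ1 onset /z/, coda /∅/ ok; σ2 onset /bn/ (2C), coda /z/ ok → phonotactically legal
jkavb.ni — σ1 onset /jk/ (2C), coda /vb/ (2→1 falls) ok; σ2 onset /n/, coda /∅/ ok → phonotactically legal
wo.wnu — σ1 onset /w/, coda /∅/ ok; σ2 onset /wn/ (2C), coda /∅/ ok → phonotactically legal
nfuj.ajb — σ1 onset /nf/ (2C), coda /j/ ok; σ2 onset /∅/, coda /jb/ (5→1 falls) ok → phonotactically legal
wavb — σ1 onset /w/, coda /vb/ (2→1 falls) ok → phonotactically legal
viv.bwuzb — σ1 onset /v/, coda /v/ ok; σ2 onset /bw/ (2C), coda /zb/ (2→1 falls) ok → phonotactically legal
Phonotactically legal: kuz.nnu, bojb, zu.bnoz, jkavb.ni, wo.wnu, nfuj.ajb, wavb, viv.bwuzb → 8.

8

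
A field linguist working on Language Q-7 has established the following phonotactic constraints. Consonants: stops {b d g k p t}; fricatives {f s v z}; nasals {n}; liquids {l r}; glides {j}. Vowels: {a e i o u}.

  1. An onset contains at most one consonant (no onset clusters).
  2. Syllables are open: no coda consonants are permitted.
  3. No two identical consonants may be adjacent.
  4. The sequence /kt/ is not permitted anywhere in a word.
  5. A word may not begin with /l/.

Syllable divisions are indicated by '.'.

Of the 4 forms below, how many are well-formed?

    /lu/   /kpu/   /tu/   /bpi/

1

/lu/ — violates constraint 5: word begins with /l/ → ill-formed
/kpu/ — violates constraint 1: syllable 1 onset /kp/ has 2 consonants (> 1) → ill-formed
/tu/ — σ1 onset /t/, coda /∅/ ok → well-formed
/bpi/ — violates constraint 1: syllable 1 onset /bp/ has 2 consonants (> 1) → ill-formed
Well-formed: /tu/ → 1.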